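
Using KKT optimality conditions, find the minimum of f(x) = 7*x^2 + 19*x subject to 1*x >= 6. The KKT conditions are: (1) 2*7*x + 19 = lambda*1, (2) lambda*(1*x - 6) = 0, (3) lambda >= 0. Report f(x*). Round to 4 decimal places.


Step 1: Try lambda = 0 (constraint inactive).
x_unc = -19/(2*7) = -1.3571
Check: 1*-1.3571 = -1.3571 < 6 -- violated!
Step 2: Constraint must be active: 1*x = 6
x* = 6/1 = 6.0
lambda = (2*7*6.0 + 19)/1 = 103.0
Step 3: Compute optimal value.
f(x*) = 7*6.0^2 + 19*6.0 = 366.0


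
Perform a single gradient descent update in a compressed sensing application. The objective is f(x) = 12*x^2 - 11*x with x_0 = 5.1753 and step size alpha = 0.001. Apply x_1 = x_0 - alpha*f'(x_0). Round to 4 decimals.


We compute the gradient at x_0 and apply the update.
f'(x) = 24*x - 11
f'(5.1753) = 24*5.1753 - 11 = 113.2072
x_1 = 5.1753 - 0.001*113.2072 = 5.0621


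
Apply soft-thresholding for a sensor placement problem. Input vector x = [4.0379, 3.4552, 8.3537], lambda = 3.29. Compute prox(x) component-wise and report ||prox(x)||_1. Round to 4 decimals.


Soft-thresholding with lambda = 3.29:
prox(4.0379) = sign(4.0379)*max(|4.0379| - 3.29, 0) = 0.7479
prox(3.4552) = sign(3.4552)*max(|3.4552| - 3.29, 0) = 0.1652
prox(8.3537) = sign(8.3537)*max(|8.3537| - 3.29, 0) = 5.0637
prox(x) = [0.7479, 0.1652, 5.0637]
||prox(x)||_1 = 0.7479 + 0.1652 + 5.0637 = 5.9768


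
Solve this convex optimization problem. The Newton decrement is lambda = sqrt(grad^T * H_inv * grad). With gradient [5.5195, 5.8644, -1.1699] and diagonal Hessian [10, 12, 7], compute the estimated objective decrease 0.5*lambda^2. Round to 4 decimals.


Step 1: H is diagonal, so H^(-1) * g = [0.552, 0.4887, -0.1671].
Step 2: g^T H^(-1) g = sum_i g_i^2 / H_ii
  = (5.5195)^2/10 + (5.8644)^2/12 + (-1.1699)^2/7
  = 3.0465 + 2.8659 + 0.1955 = 6.1079
Step 3: Objective decrease = 0.5 * g^T H^(-1) g = 3.054


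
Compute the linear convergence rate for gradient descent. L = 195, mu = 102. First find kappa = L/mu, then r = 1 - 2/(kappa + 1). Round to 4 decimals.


Step 1: Compute the condition number.
kappa = L/mu = 195/102 = 1.9118
Step 2: Compute the convergence rate.
r = 1 - 2/(kappa + 1) = 1 - 2*mu/(L + mu) = (L - mu)/(L + mu) = 93/297 = 0.3131


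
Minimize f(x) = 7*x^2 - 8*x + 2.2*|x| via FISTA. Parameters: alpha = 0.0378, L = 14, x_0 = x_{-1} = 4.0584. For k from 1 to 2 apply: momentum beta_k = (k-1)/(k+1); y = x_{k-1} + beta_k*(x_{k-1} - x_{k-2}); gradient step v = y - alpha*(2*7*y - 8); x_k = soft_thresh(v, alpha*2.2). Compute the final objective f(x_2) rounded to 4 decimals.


FISTA on f(x) = 7*x^2 - 8*x + 2.2*|x|
L = 14, alpha = 0.0378
Iteration 1: beta = 0.0, y = 4.0584 + 0.0*(4.0584 - 4.0584) = 4.0584
  grad(y) = 48.8176, v = y - alpha*grad = 2.2131
  prox(v) = soft_thresh(2.2131, 0.0832) = 2.1299
Iteration 2: beta = 0.3333, y = 2.1299 + 0.3333*(2.1299 - 4.0584) = 1.4871
  grad(y) = 12.8196, v = y - alpha*grad = 1.0025
  prox(v) = soft_thresh(1.0025, 0.0832) = 0.9194
f(x_2) = 7*0.9194^2 - 8*0.9194 + 2.2*|0.9194| = 0.5844


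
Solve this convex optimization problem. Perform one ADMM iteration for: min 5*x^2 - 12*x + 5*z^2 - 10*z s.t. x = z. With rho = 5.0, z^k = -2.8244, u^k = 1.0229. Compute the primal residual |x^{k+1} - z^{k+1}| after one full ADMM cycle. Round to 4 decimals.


ADMM iteration with rho = 5.0, z^k = -2.8244, u^k = 1.0229
Step 1: x-update.
Minimize 5*x^2 - 12*x + (5.0/2)*(x + 2.8244 + 1.0229)^2
FOC: (2*5 + 5.0)*x = 12 + 5.0*(-2.8244 - 1.0229)
x^{k+1} = -0.4824
Step 2: z-update.
Minimize 5*z^2 - 10*z + (5.0/2)*(-0.4824 - z + 1.0229)^2
FOC: (2*5 + 5.0)*z = 10 + 5.0*(-0.4824 + 1.0229)
z^{k+1} = 0.8468
Step 3: u-update.
u^{k+1} = 1.0229 - 0.4824 - 0.8468 = -0.3064
Step 4: Primal residual = |-0.4824 - 0.8468| = 1.3293


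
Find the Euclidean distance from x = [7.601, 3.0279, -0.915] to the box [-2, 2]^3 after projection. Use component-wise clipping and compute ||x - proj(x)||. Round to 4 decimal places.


Project each component onto [-2, 2].
clip(7.601) = 2.0, clip(3.0279) = 2.0, clip(-0.915) = -0.915
Projection = [2.0, 2.0, -0.915]
Squared diffs: [31.3712, 1.0566, 0.0]
Distance = sqrt(32.4278) = 5.6945


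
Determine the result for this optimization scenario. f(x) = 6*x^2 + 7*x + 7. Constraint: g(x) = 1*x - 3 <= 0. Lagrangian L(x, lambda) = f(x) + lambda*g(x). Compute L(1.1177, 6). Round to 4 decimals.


Step 1: Evaluate f(x).
f(1.1177) = 6*1.1177^2 + 7*1.1177 + 7 = 22.3194
Step 2: Evaluate g(x).
g(1.1177) = 1*1.1177 - 3 = -1.8823
Step 3: Compute Lagrangian.
L = 22.3194 + 6*-1.8823 = 11.0256


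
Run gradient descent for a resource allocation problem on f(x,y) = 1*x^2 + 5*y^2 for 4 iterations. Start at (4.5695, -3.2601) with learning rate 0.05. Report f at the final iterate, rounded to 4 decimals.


Gradient descent on f(x,y) = 1*x^2 + 5*y^2.
Starting point: (4.5695, -3.2601), alpha = 0.05
Step 1: grad_x = 2*1*4.5695 = 9.139, grad_y = 2*5*-3.2601 = -32.601
  x_1 = 4.5695 - 0.05*9.139 = 4.1126
  y_1 = -3.2601 - 0.05*-32.601 = -1.6301
Step 2: grad_x = 2*1*4.1126 = 8.2251, grad_y = 2*5*-1.6301 = -16.3005
  x_2 = 4.1126 - 0.05*8.2251 = 3.7013
  y_2 = -1.6301 - 0.05*-16.3005 = -0.815
Step 3: grad_x = 2*1*3.7013 = 7.4026, grad_y = 2*5*-0.815 = -8.1503
  x_3 = 3.7013 - 0.05*7.4026 = 3.3312
  y_3 = -0.815 - 0.05*-8.1503 = -0.4075
Step 4: grad_x = 2*1*3.3312 = 6.6623, grad_y = 2*5*-0.4075 = -4.0751
  x_4 = 3.3312 - 0.05*6.6623 = 2.998
  y_4 = -0.4075 - 0.05*-4.0751 = -0.2038
f(2.998, -0.2038) = 1*2.998^2 + 5*(-0.2038)^2 = 9.1959


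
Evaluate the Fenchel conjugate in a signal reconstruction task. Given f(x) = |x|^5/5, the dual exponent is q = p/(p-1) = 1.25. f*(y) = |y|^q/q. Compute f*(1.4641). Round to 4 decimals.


The conjugate exponent q satisfies 1/p + 1/q = 1.
p = 5, so q = 5/(5 - 1) = 1.25
|y|^q = 1.4641^1.25 = 1.6105
f*(1.4641) = 1.6105 / 1.25 = 1.2884


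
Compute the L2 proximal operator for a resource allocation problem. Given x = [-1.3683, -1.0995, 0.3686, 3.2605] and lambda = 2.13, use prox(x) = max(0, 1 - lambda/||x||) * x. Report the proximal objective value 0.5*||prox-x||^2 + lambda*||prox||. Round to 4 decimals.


Step 1: Compute ||x||.
||x|| = 3.7213
Step 2: Compute scaling factor.
scale = max(0, 1 - 2.13/3.7213) = 0.4276
Step 3: prox(x) = [-0.5851, -0.4702, 0.1576, 1.3942]
||prox(x)|| = 1.5913
Step 4: Proximal objective.
0.5*||prox-x||^2 = 2.2685
lambda*||prox|| = 3.3895
Total = 5.6579


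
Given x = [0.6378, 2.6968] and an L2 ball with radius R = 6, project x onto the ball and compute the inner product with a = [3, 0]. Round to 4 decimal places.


Step 1: Compute ||x|| (intermediates to 6 decimals).
||x|| = sqrt(0.6378^2 + 2.6968^2) = 2.771195
Step 2: Project.
Since ||x|| <= R, proj = x (no scaling needed).
proj(x) = [0.6378, 2.6968]
Step 3: Dot product.
a^T * proj(x) = 3*0.6378 + 0*2.6968 = 1.9134


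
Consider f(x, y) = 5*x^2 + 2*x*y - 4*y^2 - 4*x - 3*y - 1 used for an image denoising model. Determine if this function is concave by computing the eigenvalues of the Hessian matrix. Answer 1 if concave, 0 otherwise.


The Hessian of f(x,y) = 5*x^2 + 2*x*y - 4*y^2 - 4*x - 3*y - 1 is:
H = [[10, 2], [2, -8]]
Trace = 10 - 8 = 2
Determinant = 10*-8 - (2)^2 = -84
Discriminant = (2)^2 - 4*-84 = 340.0
Eigenvalues: lambda_1 = -8.2195, lambda_2 = 10.2195
The function is not concave.

0


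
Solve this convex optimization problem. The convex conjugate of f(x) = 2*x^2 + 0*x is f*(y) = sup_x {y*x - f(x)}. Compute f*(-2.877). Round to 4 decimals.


f*(y) = sup_x {y*x - a*x^2 - b*x} = sup_x {(y-b)*x - a*x^2}
FOC: (y - b) - 2a*x = 0 => x* = (y - b)/(2a)
x* = (-2.877 - 0)/(2*2) = -0.7193
f*(-2.877) = (y-b)^2/(4a) = (-2.877 - 0)^2/(4*2)
= 8.2771/8 = 1.0346


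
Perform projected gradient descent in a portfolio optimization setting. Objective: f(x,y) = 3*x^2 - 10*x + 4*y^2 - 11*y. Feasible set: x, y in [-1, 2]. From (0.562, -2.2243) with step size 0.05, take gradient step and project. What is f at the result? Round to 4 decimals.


Step 1: Compute gradient at (0.562, -2.2243).
grad_x = 2*3*0.562 - 10 = -6.628
grad_y = 2*4*-2.2243 - 11 = -28.7944
Step 2: Gradient step.
x_raw = 0.562 - 0.05*-6.628 = 0.8934
y_raw = -2.2243 - 0.05*-28.7944 = -0.7846
Step 3: Project onto [-1, 2].
x_proj = clip(0.8934) = 0.8934
y_proj = clip(-0.7846) = -0.7846
Step 4: Evaluate f.
f(0.8934, -0.7846) = 4.5531


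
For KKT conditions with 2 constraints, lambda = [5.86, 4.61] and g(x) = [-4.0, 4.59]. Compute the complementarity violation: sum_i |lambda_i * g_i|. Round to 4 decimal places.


KKT complementary slackness check:
lambda_1 * g_1 = 5.86 * -4.0 = -23.44
lambda_2 * g_2 = 4.61 * 4.59 = 21.1599
Total violation = 23.44 + 21.1599 = 44.5999


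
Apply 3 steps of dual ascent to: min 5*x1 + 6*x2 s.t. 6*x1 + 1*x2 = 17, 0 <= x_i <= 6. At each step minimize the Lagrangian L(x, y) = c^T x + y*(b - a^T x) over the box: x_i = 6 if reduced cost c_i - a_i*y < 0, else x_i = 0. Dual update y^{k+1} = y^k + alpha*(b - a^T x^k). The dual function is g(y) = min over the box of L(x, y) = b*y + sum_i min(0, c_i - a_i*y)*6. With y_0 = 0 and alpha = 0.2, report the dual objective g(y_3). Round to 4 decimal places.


Dual ascent for LP: min 5*x1 + 6*x2, 6*x1 + 1*x2 = 17, 0 <= x_i <= 6
Step 1: y^k = 0.0, reduced costs: (5.0, 6.0)
  x^k = (0.0, 0.0), subgradient = b - a^T x = 17.0
  y^{k+1} = 0.0 + 0.2*17.0 = 3.4
Step 2: y^k = 3.4, reduced costs: (-15.4, 2.6)
  x^k = (6.0, 0.0), subgradient = b - a^T x = -19.0
  y^{k+1} = 3.4 + 0.2*-19.0 = -0.4
Step 3: y^k = -0.4, reduced costs: (7.4, 6.4)
  x^k = (0.0, 0.0), subgradient = b - a^T x = 17.0
  y^{k+1} = -0.4 + 0.2*17.0 = 3.0
Dual objective at y_3 = 3.0: reduced costs (-13.0, 3.0), box minimizer x = (6.0, 0.0)
g(y_3) = b*y + (c1 - a1*y)*x1 + (c2 - a2*y)*x2 = 17*3.0 + (-13.0)*6.0 + 3.0*0.0 = 51.0 - 78.0 + 0.0 = -27.0


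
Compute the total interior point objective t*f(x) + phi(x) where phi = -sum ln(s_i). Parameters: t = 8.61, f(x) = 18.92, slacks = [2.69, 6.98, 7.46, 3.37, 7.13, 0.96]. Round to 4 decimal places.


Step 1: Compute log-barrier.
ln values: [0.9895, 1.943, 2.0096, 1.2149, 1.9643, -0.0408]
phi = -(0.9895 + 1.943 + 2.0096 + 1.2149 + 1.9643 - 0.0408) = -8.0805
Step 2: Compute augmented objective.
t*f(x) = 8.61*18.92 = 162.9012
Total = 162.9012 - 8.0805 = 154.8207


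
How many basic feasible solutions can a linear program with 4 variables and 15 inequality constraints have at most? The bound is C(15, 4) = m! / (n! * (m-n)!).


Each vertex corresponds to some choice of n active constraints out of m, so the number of vertices is at most C(m, n) = m! / (n!(m-n)!).
m = 15, n = 4
Numerator: 15 * 14 * 13 * 12
Denominator: 4! = 24
C(15, 4) = 1365


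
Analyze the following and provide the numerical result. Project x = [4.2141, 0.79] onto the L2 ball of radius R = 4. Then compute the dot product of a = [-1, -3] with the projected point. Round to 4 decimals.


Step 1: Compute ||x|| (intermediates to 6 decimals).
||x|| = sqrt(4.2141^2 + 0.79^2) = 4.28751
Step 2: Project.
Since ||x|| > R, scale = R/||x|| = 4/4.28751 = 0.932942, proj(x) = scale * x
proj(x) = [3.931511, 0.737024]
Step 3: Dot product.
a^T * proj(x) = -1*3.931511 - 3*0.737024 = -6.1426


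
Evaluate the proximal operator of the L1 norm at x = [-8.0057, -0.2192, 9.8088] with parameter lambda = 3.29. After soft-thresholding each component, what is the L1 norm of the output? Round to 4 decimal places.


Soft-thresholding with lambda = 3.29:
prox(-8.0057) = sign(-8.0057)*max(|-8.0057| - 3.29, 0) = -4.7157
prox(-0.2192) = sign(-0.2192)*max(|-0.2192| - 3.29, 0) = 0.0
prox(9.8088) = sign(9.8088)*max(|9.8088| - 3.29, 0) = 6.5188
prox(x) = [-4.7157, 0.0, 6.5188]
||prox(x)||_1 = 4.7157 + 0.0 + 6.5188 = 11.2345


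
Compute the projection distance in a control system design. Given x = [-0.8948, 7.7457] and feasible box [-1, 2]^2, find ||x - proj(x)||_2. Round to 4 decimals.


Project each component onto [-1, 2].
clip(-0.8948) = -0.8948, clip(7.7457) = 2.0
Projection = [-0.8948, 2.0]
Squared diffs: [0.0, 33.0131]
Distance = sqrt(33.0131) = 5.7457


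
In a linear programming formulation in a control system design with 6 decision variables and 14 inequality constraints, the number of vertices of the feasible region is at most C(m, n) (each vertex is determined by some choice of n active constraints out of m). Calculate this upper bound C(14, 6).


Each vertex corresponds to some choice of n active constraints out of m, so the number of vertices is at most C(m, n) = m! / (n!(m-n)!).
m = 14, n = 6
Numerator: 14 * 13 * 12 * 11 * 10 * 9
Denominator: 6! = 720
C(14, 6) = 3003


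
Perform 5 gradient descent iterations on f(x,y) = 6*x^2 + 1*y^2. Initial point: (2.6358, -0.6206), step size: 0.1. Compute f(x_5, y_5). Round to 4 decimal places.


Gradient descent on f(x,y) = 6*x^2 + 1*y^2.
Starting point: (2.6358, -0.6206), alpha = 0.1
Step 1: grad_x = 2*6*2.6358 = 31.6296, grad_y = 2*1*-0.6206 = -1.2412
  x_1 = 2.6358 - 0.1*31.6296 = -0.5272
  y_1 = -0.6206 - 0.1*-1.2412 = -0.4965
Step 2: grad_x = 2*6*-0.5272 = -6.3259, grad_y = 2*1*-0.4965 = -0.993
  x_2 = -0.5272 - 0.1*-6.3259 = 0.1054
  y_2 = -0.4965 - 0.1*-0.993 = -0.3972
Step 3: grad_x = 2*6*0.1054 = 1.2652, grad_y = 2*1*-0.3972 = -0.7944
  x_3 = 0.1054 - 0.1*1.2652 = -0.0211
  y_3 = -0.3972 - 0.1*-0.7944 = -0.3177
Step 4: grad_x = 2*6*-0.0211 = -0.253, grad_y = 2*1*-0.3177 = -0.6355
  x_4 = -0.0211 - 0.1*-0.253 = 0.0042
  y_4 = -0.3177 - 0.1*-0.6355 = -0.2542
Step 5: grad_x = 2*6*0.0042 = 0.0506, grad_y = 2*1*-0.2542 = -0.5084
  x_5 = 0.0042 - 0.1*0.0506 = -0.0008
  y_5 = -0.2542 - 0.1*-0.5084 = -0.2034
f(-0.0008, -0.2034) = 6*(-0.0008)^2 + 1*(-0.2034)^2 = 0.0414


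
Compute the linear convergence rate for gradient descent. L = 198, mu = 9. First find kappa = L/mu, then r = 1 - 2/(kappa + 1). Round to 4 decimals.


Step 1: Compute the condition number.
kappa = L/mu = 198/9 = 22.0
Step 2: Compute the convergence rate.
r = 1 - 2/(kappa + 1) = 1 - 2*mu/(L + mu) = (L - mu)/(L + mu) = 189/207 = 0.913


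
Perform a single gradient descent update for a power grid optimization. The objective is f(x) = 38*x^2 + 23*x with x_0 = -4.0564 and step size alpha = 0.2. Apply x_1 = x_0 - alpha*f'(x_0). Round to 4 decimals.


We compute the gradient at x_0 and apply the update.
f'(x) = 76*x + 23
f'(-4.0564) = 76*-4.0564 + 23 = -285.2864
x_1 = -4.0564 - 0.2*-285.2864 = 53.0009


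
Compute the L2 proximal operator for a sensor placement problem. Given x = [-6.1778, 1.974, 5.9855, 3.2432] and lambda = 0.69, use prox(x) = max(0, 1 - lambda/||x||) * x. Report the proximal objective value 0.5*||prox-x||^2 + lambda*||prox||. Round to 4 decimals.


Step 1: Compute ||x||.
||x|| = 9.4025
Step 2: Compute scaling factor.
scale = max(0, 1 - 0.69/9.4025) = 0.9266
Step 3: prox(x) = [-5.7244, 1.8291, 5.5463, 3.0052]
||prox(x)|| = 8.7125
Step 4: Proximal objective.
0.5*||prox-x||^2 = 0.2381
lambda*||prox|| = 6.0116
Total = 6.2497


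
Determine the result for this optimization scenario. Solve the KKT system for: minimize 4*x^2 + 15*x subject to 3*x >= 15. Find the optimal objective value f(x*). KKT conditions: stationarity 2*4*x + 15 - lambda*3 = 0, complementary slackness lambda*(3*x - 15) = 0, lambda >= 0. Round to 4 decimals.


Step 1: Try lambda = 0 (constraint inactive).
x_unc = -15/(2*4) = -1.875
Check: 3*-1.875 = -5.625 < 15 -- violated!
Step 2: Constraint must be active: 3*x = 15
x* = 15/3 = 5.0
lambda = (2*4*5.0 + 15)/3 = 18.3333
Step 3: Compute optimal value.
f(x*) = 4*5.0^2 + 15*5.0 = 175.0


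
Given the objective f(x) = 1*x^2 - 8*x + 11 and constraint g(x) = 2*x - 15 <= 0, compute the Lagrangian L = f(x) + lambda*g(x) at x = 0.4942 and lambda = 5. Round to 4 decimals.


Step 1: Evaluate f(x).
f(0.4942) = 1*0.4942^2 - 8*0.4942 + 11 = 7.2906
Step 2: Evaluate g(x).
g(0.4942) = 2*0.4942 - 15 = -14.0116
Step 3: Compute Lagrangian.
L = 7.2906 + 5*-14.0116 = -62.7674


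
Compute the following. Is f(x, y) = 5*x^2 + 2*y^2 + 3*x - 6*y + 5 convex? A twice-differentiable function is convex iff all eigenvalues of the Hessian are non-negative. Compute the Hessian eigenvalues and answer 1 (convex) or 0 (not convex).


The Hessian of f(x,y) = 5*x^2 + 2*y^2 + 3*x - 6*y + 5 is:
H = [[10, 0], [0, 4]]
Trace = 10 + 4 = 14
Determinant = 10*4 - (0)^2 = 40
Discriminant = (14)^2 - 4*40 = 36.0
Eigenvalues: lambda_1 = 4.0, lambda_2 = 10.0
The function is convex.

1


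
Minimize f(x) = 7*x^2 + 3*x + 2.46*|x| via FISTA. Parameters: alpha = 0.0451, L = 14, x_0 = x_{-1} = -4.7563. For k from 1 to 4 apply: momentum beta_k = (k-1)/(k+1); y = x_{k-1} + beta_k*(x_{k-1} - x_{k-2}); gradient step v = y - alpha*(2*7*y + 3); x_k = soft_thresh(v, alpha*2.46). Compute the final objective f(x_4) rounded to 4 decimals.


FISTA on f(x) = 7*x^2 + 3*x + 2.46*|x|
L = 14, alpha = 0.0451
Iteration 1: beta = 0.0, y = -4.7563 + 0.0*(-4.7563 + 4.7563) = -4.7563
  grad(y) = -63.5882, v = y - alpha*grad = -1.8885
  prox(v) = soft_thresh(-1.8885, 0.1109) = -1.7775
Iteration 2: beta = 0.3333, y = -1.7775 + 0.3333*(-1.7775 + 4.7563) = -0.7846
  grad(y) = -7.9844, v = y - alpha*grad = -0.4245
  prox(v) = soft_thresh(-0.4245, 0.1109) = -0.3136
Iteration 3: beta = 0.5, y = -0.3136 + 0.5*(-0.3136 + 1.7775) = 0.4184
  grad(y) = 8.858, v = y - alpha*grad = 0.0189
  prox(v) = soft_thresh(0.0189, 0.1109) = 0.0
Iteration 4: beta = 0.6, y = 0.0 + 0.6*(0.0 + 0.3136) = 0.1881
  grad(y) = 5.6339, v = y - alpha*grad = -0.066
  prox(v) = soft_thresh(-0.066, 0.1109) = 0.0
f(x_4) = 7*0.0^2 + 3*0.0 + 2.46*|0.0| = 0.0


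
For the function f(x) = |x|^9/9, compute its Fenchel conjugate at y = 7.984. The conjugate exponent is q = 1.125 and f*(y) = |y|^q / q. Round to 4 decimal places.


The conjugate exponent q satisfies 1/p + 1/q = 1.
p = 9, so q = 9/(9 - 1) = 1.125
|y|^q = 7.984^1.125 = 10.3514
f*(7.984) = 10.3514 / 1.125 = 9.2012


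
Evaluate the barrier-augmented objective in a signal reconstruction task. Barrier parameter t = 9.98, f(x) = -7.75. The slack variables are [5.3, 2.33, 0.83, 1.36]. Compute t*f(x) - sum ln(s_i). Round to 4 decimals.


Step 1: Compute log-barrier.
ln values: [1.6677, 0.8459, -0.1863, 0.3075]
phi = -(1.6677 + 0.8459 - 0.1863 + 0.3075) = -2.6347
Step 2: Compute augmented objective.
t*f(x) = 9.98*-7.75 = -77.345
Total = -77.345 - 2.6347 = -79.9797


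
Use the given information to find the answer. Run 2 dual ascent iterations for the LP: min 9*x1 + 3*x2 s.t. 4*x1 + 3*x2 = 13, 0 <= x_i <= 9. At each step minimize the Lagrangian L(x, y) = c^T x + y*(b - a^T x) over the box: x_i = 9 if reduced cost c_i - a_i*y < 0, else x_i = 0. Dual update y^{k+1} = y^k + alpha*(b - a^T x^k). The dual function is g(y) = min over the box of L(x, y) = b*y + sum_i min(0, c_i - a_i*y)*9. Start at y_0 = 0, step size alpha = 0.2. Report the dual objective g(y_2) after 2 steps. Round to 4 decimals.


Dual ascent for LP: min 9*x1 + 3*x2, 4*x1 + 3*x2 = 13, 0 <= x_i <= 9
Step 1: y^k = 0.0, reduced costs: (9.0, 3.0)
  x^k = (0.0, 0.0), subgradient = b - a^T x = 13.0
  y^{k+1} = 0.0 + 0.2*13.0 = 2.6
Step 2: y^k = 2.6, reduced costs: (-1.4, -4.8)
  x^k = (9.0, 9.0), subgradient = b - a^T x = -50.0
  y^{k+1} = 2.6 + 0.2*-50.0 = -7.4
Dual objective at y_2 = -7.4: reduced costs (38.6, 25.2), box minimizer x = (0.0, 0.0)
g(y_2) = b*y + (c1 - a1*y)*x1 + (c2 - a2*y)*x2 = 13*(-7.4) + 38.6*0.0 + 25.2*0.0 = -96.2 + 0.0 + 0.0 = -96.2


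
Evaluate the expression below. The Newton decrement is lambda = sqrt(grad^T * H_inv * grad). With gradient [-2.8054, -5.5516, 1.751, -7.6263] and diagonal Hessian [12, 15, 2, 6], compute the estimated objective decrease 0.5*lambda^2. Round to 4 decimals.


Step 1: H is diagonal, so H^(-1) * g = [-0.2338, -0.3701, 0.8755, -1.2711].
Step 2: g^T H^(-1) g = sum_i g_i^2 / H_ii
  = (-2.8054)^2/12 + (-5.5516)^2/15 + (1.751)^2/2 + (-7.6263)^2/6
  = 0.6559 + 2.0547 + 1.533 + 9.6934 = 13.9369
Step 3: Objective decrease = 0.5 * g^T H^(-1) g = 6.9685


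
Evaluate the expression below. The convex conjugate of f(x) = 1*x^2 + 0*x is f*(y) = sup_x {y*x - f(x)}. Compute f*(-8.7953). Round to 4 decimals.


f*(y) = sup_x {y*x - a*x^2 - b*x} = sup_x {(y-b)*x - a*x^2}
FOC: (y - b) - 2a*x = 0 => x* = (y - b)/(2a)
x* = (-8.7953 - 0)/(2*1) = -4.3977
f*(-8.7953) = (y-b)^2/(4a) = (-8.7953 - 0)^2/(4*1)
= 77.3573/4 = 19.3393


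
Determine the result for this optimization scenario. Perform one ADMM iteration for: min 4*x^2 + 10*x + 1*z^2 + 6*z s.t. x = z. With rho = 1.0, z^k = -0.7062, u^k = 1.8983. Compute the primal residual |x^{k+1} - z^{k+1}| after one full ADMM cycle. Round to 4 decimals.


ADMM iteration with rho = 1.0, z^k = -0.7062, u^k = 1.8983
Step 1: x-update.
Minimize 4*x^2 + 10*x + (1.0/2)*(x + 0.7062 + 1.8983)^2
FOC: (2*4 + 1.0)*x = -10 + 1.0*(-0.7062 - 1.8983)
x^{k+1} = -1.4005
Step 2: z-update.
Minimize 1*z^2 + 6*z + (1.0/2)*(-1.4005 - z + 1.8983)^2
FOC: (2*1 + 1.0)*z = -6 + 1.0*(-1.4005 + 1.8983)
z^{k+1} = -1.8341
Step 3: u-update.
u^{k+1} = 1.8983 - 1.4005 + 1.8341 = 2.3319
Step 4: Primal residual = |-1.4005 + 1.8341| = 0.4336


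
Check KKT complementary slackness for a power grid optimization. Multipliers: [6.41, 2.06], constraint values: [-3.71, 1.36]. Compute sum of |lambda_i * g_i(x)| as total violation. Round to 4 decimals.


KKT complementary slackness check:
lambda_1 * g_1 = 6.41 * -3.71 = -23.7811
lambda_2 * g_2 = 2.06 * 1.36 = 2.8016
Total violation = 23.7811 + 2.8016 = 26.5827


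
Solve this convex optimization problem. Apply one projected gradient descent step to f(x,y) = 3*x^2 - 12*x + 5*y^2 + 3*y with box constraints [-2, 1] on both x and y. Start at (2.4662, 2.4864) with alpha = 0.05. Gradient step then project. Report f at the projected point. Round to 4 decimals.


Step 1: Compute gradient at (2.4662, 2.4864).
grad_x = 2*3*2.4662 - 12 = 2.7972
grad_y = 2*5*2.4864 + 3 = 27.864
Step 2: Gradient step.
x_raw = 2.4662 - 0.05*2.7972 = 2.3263
y_raw = 2.4864 - 0.05*27.864 = 1.0932
Step 3: Project onto [-2, 1].
x_proj = clip(2.3263) = 1.0
y_proj = clip(1.0932) = 1.0
Step 4: Evaluate f.
f(1.0, 1.0) = -1.0


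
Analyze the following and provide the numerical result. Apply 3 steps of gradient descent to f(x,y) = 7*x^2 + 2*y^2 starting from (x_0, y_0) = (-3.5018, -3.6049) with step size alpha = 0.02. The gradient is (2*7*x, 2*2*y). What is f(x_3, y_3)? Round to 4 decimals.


Gradient descent on f(x,y) = 7*x^2 + 2*y^2.
Starting point: (-3.5018, -3.6049), alpha = 0.02
Step 1: grad_x = 2*7*-3.5018 = -49.0252, grad_y = 2*2*-3.6049 = -14.4196
  x_1 = -3.5018 - 0.02*-49.0252 = -2.5213
  y_1 = -3.6049 - 0.02*-14.4196 = -3.3165
Step 2: grad_x = 2*7*-2.5213 = -35.2981, grad_y = 2*2*-3.3165 = -13.266
  x_2 = -2.5213 - 0.02*-35.2981 = -1.8153
  y_2 = -3.3165 - 0.02*-13.266 = -3.0512
Step 3: grad_x = 2*7*-1.8153 = -25.4147, grad_y = 2*2*-3.0512 = -12.2047
  x_3 = -1.8153 - 0.02*-25.4147 = -1.307
  y_3 = -3.0512 - 0.02*-12.2047 = -2.8071
f(-1.307, -2.8071) = 7*(-1.307)^2 + 2*(-2.8071)^2 = 27.718


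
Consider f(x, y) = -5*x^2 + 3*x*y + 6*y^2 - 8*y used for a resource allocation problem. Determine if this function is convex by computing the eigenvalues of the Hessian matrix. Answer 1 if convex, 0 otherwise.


The Hessian of f(x,y) = -5*x^2 + 3*x*y + 6*y^2 - 8*y is:
H = [[-10, 3], [3, 12]]
Trace = -10 + 12 = 2
Determinant = -10*12 - (3)^2 = -129
Discriminant = (2)^2 - 4*-129 = 520.0
Eigenvalues: lambda_1 = -10.4018, lambda_2 = 12.4018
The function is not convex.

0


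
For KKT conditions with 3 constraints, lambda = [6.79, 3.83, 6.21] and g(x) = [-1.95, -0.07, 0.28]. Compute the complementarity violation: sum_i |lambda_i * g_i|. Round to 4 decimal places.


KKT complementary slackness check:
lambda_1 * g_1 = 6.79 * -1.95 = -13.2405
lambda_2 * g_2 = 3.83 * -0.07 = -0.2681
lambda_3 * g_3 = 6.21 * 0.28 = 1.7388
Total violation = 13.2405 + 0.2681 + 1.7388 = 15.2474


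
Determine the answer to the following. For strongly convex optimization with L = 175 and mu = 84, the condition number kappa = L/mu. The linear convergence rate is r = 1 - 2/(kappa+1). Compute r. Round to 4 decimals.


Step 1: Compute the condition number.
kappa = L/mu = 175/84 = 2.0833
Step 2: Compute the convergence rate.
r = 1 - 2/(kappa + 1) = 1 - 2*mu/(L + mu) = (L - mu)/(L + mu) = 91/259 = 0.3514


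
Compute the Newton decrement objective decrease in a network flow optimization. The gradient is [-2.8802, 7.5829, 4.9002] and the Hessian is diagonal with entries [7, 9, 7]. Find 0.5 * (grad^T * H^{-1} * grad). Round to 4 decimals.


Step 1: H is diagonal, so H^(-1) * g = [-0.4115, 0.8425, 0.7].
Step 2: g^T H^(-1) g = sum_i g_i^2 / H_ii
  = (-2.8802)^2/7 + (7.5829)^2/9 + (4.9002)^2/7
  = 1.1851 + 6.3889 + 3.4303 = 11.0043
Step 3: Objective decrease = 0.5 * g^T H^(-1) g = 5.5021


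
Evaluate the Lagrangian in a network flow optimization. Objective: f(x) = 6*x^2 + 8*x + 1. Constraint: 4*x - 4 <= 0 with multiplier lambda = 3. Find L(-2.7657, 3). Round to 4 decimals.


Step 1: Evaluate f(x).
f(-2.7657) = 6*(-2.7657)^2 + 8*(-2.7657) + 1 = 24.769
Step 2: Evaluate g(x).
g(-2.7657) = 4*-2.7657 - 4 = -15.0628
Step 3: Compute Lagrangian.
L = 24.769 + 3*-15.0628 = -20.4194


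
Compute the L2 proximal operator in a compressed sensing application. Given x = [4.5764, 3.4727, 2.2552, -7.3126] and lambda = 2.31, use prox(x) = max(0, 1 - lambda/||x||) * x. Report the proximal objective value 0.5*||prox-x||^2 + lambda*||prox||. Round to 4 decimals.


Step 1: Compute ||x||.
||x|| = 9.5689
Step 2: Compute scaling factor.
scale = max(0, 1 - 2.31/9.5689) = 0.7586
Step 3: prox(x) = [3.4716, 2.6344, 1.7108, -5.5473]
||prox(x)|| = 7.2589
Step 4: Proximal objective.
0.5*||prox-x||^2 = 2.6681
lambda*||prox|| = 16.7681
Total = 19.436


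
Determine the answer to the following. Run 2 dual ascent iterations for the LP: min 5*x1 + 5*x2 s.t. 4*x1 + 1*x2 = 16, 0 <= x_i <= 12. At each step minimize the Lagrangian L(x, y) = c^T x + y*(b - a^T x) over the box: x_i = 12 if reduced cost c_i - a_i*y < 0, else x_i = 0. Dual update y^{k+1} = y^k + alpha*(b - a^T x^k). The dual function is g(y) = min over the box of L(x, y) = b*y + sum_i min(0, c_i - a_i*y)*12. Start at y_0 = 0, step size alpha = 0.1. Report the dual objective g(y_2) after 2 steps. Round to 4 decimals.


Dual ascent for LP: min 5*x1 + 5*x2, 4*x1 + 1*x2 = 16, 0 <= x_i <= 12
Step 1: y^k = 0.0, reduced costs: (5.0, 5.0)
  x^k = (0.0, 0.0), subgradient = b - a^T x = 16.0
  y^{k+1} = 0.0 + 0.1*16.0 = 1.6
Step 2: y^k = 1.6, reduced costs: (-1.4, 3.4)
  x^k = (12.0, 0.0), subgradient = b - a^T x = -32.0
  y^{k+1} = 1.6 + 0.1*-32.0 = -1.6
Dual objective at y_2 = -1.6: reduced costs (11.4, 6.6), box minimizer x = (0.0, 0.0)
g(y_2) = b*y + (c1 - a1*y)*x1 + (c2 - a2*y)*x2 = 16*(-1.6) + 11.4*0.0 + 6.6*0.0 = -25.6 + 0.0 + 0.0 = -25.6


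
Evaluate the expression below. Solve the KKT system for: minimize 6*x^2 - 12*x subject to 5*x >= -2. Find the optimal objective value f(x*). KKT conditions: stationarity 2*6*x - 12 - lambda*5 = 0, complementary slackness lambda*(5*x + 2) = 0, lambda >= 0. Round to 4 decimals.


Step 1: Try lambda = 0 (constraint inactive).
Stationarity: 2*6*x - 12 = 0
x* = 12/(2*6) = 1.0
Check constraint: 5*1.0 = 5.0 >= -2 -- satisfied.
Step 2: Compute optimal value.
f(x*) = 6*1.0^2 - 12*1.0 = -6.0


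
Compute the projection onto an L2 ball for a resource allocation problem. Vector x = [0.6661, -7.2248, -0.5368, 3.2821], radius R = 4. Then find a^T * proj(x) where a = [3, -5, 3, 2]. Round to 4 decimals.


Step 1: Compute ||x|| (intermediates to 6 decimals).
||x|| = sqrt(0.6661^2 + (-7.2248)^2 + (-0.5368)^2 + 3.2821^2) = 7.981338
Step 2: Project.
Since ||x|| > R, scale = R/||x|| = 4/7.981338 = 0.501169, proj(x) = scale * x
proj(x) = [0.333829, -3.620846, -0.269028, 1.644887]
Step 3: Dot product.
a^T * proj(x) = 3*0.333829 - 5*(-3.620846) + 3*(-0.269028) + 2*1.644887 = 21.5884


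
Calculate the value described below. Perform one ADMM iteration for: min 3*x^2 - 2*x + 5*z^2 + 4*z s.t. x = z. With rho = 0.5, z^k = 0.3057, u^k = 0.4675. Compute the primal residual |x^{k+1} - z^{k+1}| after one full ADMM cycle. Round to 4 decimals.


ADMM iteration with rho = 0.5, z^k = 0.3057, u^k = 0.4675
Step 1: x-update.
Minimize 3*x^2 - 2*x + (0.5/2)*(x - 0.3057 + 0.4675)^2
FOC: (2*3 + 0.5)*x = 2 + 0.5*(0.3057 - 0.4675)
x^{k+1} = 0.2952
Step 2: z-update.
Minimize 5*z^2 + 4*z + (0.5/2)*(0.2952 - z + 0.4675)^2
FOC: (2*5 + 0.5)*z = -4 + 0.5*(0.2952 + 0.4675)
z^{k+1} = -0.3446
Step 3: u-update.
u^{k+1} = 0.4675 + 0.2952 + 0.3446 = 1.1074
Step 4: Primal residual = |0.2952 + 0.3446| = 0.6399


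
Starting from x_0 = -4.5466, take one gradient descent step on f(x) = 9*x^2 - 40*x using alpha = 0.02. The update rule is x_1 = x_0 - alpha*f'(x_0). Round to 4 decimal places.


We compute the gradient at x_0 and apply the update.
f'(x) = 18*x - 40
f'(-4.5466) = 18*-4.5466 - 40 = -121.8388
x_1 = -4.5466 - 0.02*-121.8388 = -2.1098


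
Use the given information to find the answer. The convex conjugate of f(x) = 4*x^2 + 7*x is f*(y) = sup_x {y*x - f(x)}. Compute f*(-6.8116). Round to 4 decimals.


f*(y) = sup_x {y*x - a*x^2 - b*x} = sup_x {(y-b)*x - a*x^2}
FOC: (y - b) - 2a*x = 0 => x* = (y - b)/(2a)
x* = (-6.8116 - 7)/(2*4) = -1.7265
f*(-6.8116) = (y-b)^2/(4a) = (-6.8116 - 7)^2/(4*4)
= 190.7603/16 = 11.9225


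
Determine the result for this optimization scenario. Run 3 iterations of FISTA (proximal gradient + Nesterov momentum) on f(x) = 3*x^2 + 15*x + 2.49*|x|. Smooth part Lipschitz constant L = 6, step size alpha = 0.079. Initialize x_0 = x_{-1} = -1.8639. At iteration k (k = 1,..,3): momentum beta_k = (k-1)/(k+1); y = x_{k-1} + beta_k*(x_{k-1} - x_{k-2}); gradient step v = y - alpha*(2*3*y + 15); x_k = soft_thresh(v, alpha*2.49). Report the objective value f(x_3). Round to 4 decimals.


FISTA on f(x) = 3*x^2 + 15*x + 2.49*|x|
L = 6, alpha = 0.079
Iteration 1: beta = 0.0, y = -1.8639 + 0.0*(-1.8639 + 1.8639) = -1.8639
  grad(y) = 3.8166, v = y - alpha*grad = -2.1654
  prox(v) = soft_thresh(-2.1654, 0.1967) = -1.9687
Iteration 2: beta = 0.3333, y = -1.9687 + 0.3333*(-1.9687 + 1.8639) = -2.0036
  grad(y) = 2.9782, v = y - alpha*grad = -2.2389
  prox(v) = soft_thresh(-2.2389, 0.1967) = -2.0422
Iteration 3: beta = 0.5, y = -2.0422 + 0.5*(-2.0422 + 1.9687) = -2.079
  grad(y) = 2.5263, v = y - alpha*grad = -2.2785
  prox(v) = soft_thresh(-2.2785, 0.1967) = -2.0818
f(x_3) = 3*(-2.0818)^2 + 15*(-2.0818) + 2.49*|-2.0818| = -13.0416


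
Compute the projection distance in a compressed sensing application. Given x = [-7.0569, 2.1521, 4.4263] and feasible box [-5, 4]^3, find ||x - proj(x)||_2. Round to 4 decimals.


Project each component onto [-5, 4].
clip(-7.0569) = -5.0, clip(2.1521) = 2.1521, clip(4.4263) = 4.0
Projection = [-5.0, 2.1521, 4.0]
Squared diffs: [4.2308, 0.0, 0.1817]
Distance = sqrt(4.4125) = 2.1006


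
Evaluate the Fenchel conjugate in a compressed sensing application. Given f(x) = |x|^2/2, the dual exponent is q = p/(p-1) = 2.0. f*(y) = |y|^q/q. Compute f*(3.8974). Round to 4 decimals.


The conjugate exponent q satisfies 1/p + 1/q = 1.
p = 2, so q = 2/(2 - 1) = 2.0
|y|^q = 3.8974^2.0 = 15.1897
f*(3.8974) = 15.1897 / 2.0 = 7.5949


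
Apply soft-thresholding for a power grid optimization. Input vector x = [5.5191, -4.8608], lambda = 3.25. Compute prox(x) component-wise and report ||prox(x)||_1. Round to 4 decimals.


Soft-thresholding with lambda = 3.25:
prox(5.5191) = sign(5.5191)*max(|5.5191| - 3.25, 0) = 2.2691
prox(-4.8608) = sign(-4.8608)*max(|-4.8608| - 3.25, 0) = -1.6108
prox(x) = [2.2691, -1.6108]
||prox(x)||_1 = 2.2691 + 1.6108 = 3.8799


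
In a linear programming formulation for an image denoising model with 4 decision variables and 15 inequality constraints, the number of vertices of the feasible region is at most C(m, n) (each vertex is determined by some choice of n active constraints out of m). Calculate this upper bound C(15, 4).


Each vertex corresponds to some choice of n active constraints out of m, so the number of vertices is at most C(m, n) = m! / (n!(m-n)!).
m = 15, n = 4
Numerator: 15 * 14 * 13 * 12
Denominator: 4! = 24
C(15, 4) = 1365


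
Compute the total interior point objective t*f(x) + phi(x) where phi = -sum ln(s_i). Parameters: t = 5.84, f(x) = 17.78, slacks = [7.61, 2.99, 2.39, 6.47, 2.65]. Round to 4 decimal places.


Step 1: Compute log-barrier.
ln values: [2.0295, 1.0953, 0.8713, 1.8672, 0.9746]
phi = -(2.0295 + 1.0953 + 0.8713 + 1.8672 + 0.9746) = -6.8378
Step 2: Compute augmented objective.
t*f(x) = 5.84*17.78 = 103.8352
Total = 103.8352 - 6.8378 = 96.9974


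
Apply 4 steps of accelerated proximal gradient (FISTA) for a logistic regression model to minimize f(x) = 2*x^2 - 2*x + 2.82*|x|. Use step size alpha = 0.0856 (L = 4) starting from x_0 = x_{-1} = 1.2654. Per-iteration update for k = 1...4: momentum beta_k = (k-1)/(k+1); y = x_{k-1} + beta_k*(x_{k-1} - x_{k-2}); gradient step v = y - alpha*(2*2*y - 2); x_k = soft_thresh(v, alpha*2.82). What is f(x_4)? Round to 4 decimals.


FISTA on f(x) = 2*x^2 - 2*x + 2.82*|x|
L = 4, alpha = 0.0856
Iteration 1: beta = 0.0, y = 1.2654 + 0.0*(1.2654 - 1.2654) = 1.2654
  grad(y) = 3.0616, v = y - alpha*grad = 1.0033
  prox(v) = soft_thresh(1.0033, 0.2414) = 0.7619
Iteration 2: beta = 0.3333, y = 0.7619 + 0.3333*(0.7619 - 1.2654) = 0.5941
  grad(y) = 0.3765, v = y - alpha*grad = 0.5619
  prox(v) = soft_thresh(0.5619, 0.2414) = 0.3205
Iteration 3: beta = 0.5, y = 0.3205 + 0.5*(0.3205 - 0.7619) = 0.0998
  grad(y) = -1.6009, v = y - alpha*grad = 0.2368
  prox(v) = soft_thresh(0.2368, 0.2414) = 0.0
Iteration 4: beta = 0.6, y = 0.0 + 0.6*(0.0 - 0.3205) = -0.1923
  grad(y) = -2.7692, v = y - alpha*grad = 0.0447
  prox(v) = soft_thresh(0.0447, 0.2414) = 0.0
f(x_4) = 2*0.0^2 - 2*0.0 + 2.82*|0.0| = 0.0


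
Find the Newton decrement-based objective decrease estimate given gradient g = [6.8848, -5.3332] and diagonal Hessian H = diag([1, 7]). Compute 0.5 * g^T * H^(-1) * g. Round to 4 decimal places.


Step 1: H is diagonal, so H^(-1) * g = [6.8848, -0.7619].
Step 2: g^T H^(-1) g = sum_i g_i^2 / H_ii
  = (6.8848)^2/1 + (-5.3332)^2/7
  = 47.4005 + 4.0633 = 51.4638
Step 3: Objective decrease = 0.5 * g^T H^(-1) g = 25.7319


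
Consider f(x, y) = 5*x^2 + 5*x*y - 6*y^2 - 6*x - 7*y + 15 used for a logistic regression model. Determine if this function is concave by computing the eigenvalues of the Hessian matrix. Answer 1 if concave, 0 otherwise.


The Hessian of f(x,y) = 5*x^2 + 5*x*y - 6*y^2 - 6*x - 7*y + 15 is:
H = [[10, 5], [5, -12]]
Trace = 10 - 12 = -2
Determinant = 10*-12 - (5)^2 = -145
Discriminant = (-2)^2 - 4*-145 = 584.0
Eigenvalues: lambda_1 = -13.083, lambda_2 = 11.083
The function is not concave.

0


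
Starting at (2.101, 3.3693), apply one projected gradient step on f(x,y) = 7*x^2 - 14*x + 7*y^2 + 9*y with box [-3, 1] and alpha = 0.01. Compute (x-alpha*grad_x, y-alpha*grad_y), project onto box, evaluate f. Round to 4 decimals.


Step 1: Compute gradient at (2.101, 3.3693).
grad_x = 2*7*2.101 - 14 = 15.414
grad_y = 2*7*3.3693 + 9 = 56.1702
Step 2: Gradient step.
x_raw = 2.101 - 0.01*15.414 = 1.9469
y_raw = 3.3693 - 0.01*56.1702 = 2.8076
Step 3: Project onto [-3, 1].
x_proj = clip(1.9469) = 1.0
y_proj = clip(2.8076) = 1.0
Step 4: Evaluate f.
f(1.0, 1.0) = 9.0


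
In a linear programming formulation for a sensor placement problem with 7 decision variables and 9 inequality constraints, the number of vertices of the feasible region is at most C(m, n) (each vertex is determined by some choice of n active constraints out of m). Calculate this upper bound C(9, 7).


Each vertex corresponds to some choice of n active constraints out of m, so the number of vertices is at most C(m, n) = m! / (n!(m-n)!).
m = 9, n = 7
Numerator: 9 * 8 * 7 * 6 * 5 * 4 * 3
Denominator: 7! = 5040
C(9, 7) = 36


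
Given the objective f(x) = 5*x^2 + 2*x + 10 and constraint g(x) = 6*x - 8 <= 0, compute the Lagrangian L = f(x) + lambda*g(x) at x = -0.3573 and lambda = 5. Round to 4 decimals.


Step 1: Evaluate f(x).
f(-0.3573) = 5*(-0.3573)^2 + 2*(-0.3573) + 10 = 9.9237
Step 2: Evaluate g(x).
g(-0.3573) = 6*-0.3573 - 8 = -10.1438
Step 3: Compute Lagrangian.
L = 9.9237 + 5*-10.1438 = -40.7953


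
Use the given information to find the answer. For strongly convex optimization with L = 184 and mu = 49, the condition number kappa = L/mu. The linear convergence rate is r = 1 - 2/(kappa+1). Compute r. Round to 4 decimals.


Step 1: Compute the condition number.
kappa = L/mu = 184/49 = 3.7551
Step 2: Compute the convergence rate.
r = 1 - 2/(kappa + 1) = 1 - 2*mu/(L + mu) = (L - mu)/(L + mu) = 135/233 = 0.5794


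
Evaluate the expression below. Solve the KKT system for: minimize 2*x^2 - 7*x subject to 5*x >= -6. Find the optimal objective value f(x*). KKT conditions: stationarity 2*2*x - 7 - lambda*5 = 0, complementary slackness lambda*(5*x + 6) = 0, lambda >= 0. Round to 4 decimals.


Step 1: Try lambda = 0 (constraint inactive).
Stationarity: 2*2*x - 7 = 0
x* = 7/(2*2) = 1.75
Check constraint: 5*1.75 = 8.75 >= -6 -- satisfied.
Step 2: Compute optimal value.
f(x*) = 2*1.75^2 - 7*1.75 = -6.125


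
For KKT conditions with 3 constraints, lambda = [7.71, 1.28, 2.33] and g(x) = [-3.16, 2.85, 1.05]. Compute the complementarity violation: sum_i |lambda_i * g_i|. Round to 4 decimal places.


KKT complementary slackness check:
lambda_1 * g_1 = 7.71 * -3.16 = -24.3636
lambda_2 * g_2 = 1.28 * 2.85 = 3.648
lambda_3 * g_3 = 2.33 * 1.05 = 2.4465
Total violation = 24.3636 + 3.648 + 2.4465 = 30.4581


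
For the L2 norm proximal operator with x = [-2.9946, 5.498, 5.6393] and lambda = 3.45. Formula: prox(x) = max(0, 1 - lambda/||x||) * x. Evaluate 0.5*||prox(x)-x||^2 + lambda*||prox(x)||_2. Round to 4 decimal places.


Step 1: Compute ||x||.
||x|| = 8.426
Step 2: Compute scaling factor.
scale = max(0, 1 - 3.45/8.426) = 0.5906
Step 3: prox(x) = [-1.7685, 3.2469, 3.3303]
||prox(x)|| = 4.976
Step 4: Proximal objective.
0.5*||prox-x||^2 = 5.9513
lambda*||prox|| = 17.1672
Total = 23.1184


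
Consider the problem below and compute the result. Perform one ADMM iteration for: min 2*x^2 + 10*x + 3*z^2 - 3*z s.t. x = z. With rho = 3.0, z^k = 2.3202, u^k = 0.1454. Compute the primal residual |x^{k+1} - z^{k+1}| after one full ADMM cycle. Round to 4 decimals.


ADMM iteration with rho = 3.0, z^k = 2.3202, u^k = 0.1454
Step 1: x-update.
Minimize 2*x^2 + 10*x + (3.0/2)*(x - 2.3202 + 0.1454)^2
FOC: (2*2 + 3.0)*x = -10 + 3.0*(2.3202 - 0.1454)
x^{k+1} = -0.4965
Step 2: z-update.
Minimize 3*z^2 - 3*z + (3.0/2)*(-0.4965 - z + 0.1454)^2
FOC: (2*3 + 3.0)*z = 3 + 3.0*(-0.4965 + 0.1454)
z^{k+1} = 0.2163
Step 3: u-update.
u^{k+1} = 0.1454 - 0.4965 - 0.2163 = -0.5674
Step 4: Primal residual = |-0.4965 - 0.2163| = 0.7128


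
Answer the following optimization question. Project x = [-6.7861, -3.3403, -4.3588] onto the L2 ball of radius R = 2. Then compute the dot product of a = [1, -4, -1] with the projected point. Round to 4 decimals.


Step 1: Compute ||x|| (intermediates to 6 decimals).
||x|| = sqrt((-6.7861)^2 + (-3.3403)^2 + (-4.3588)^2) = 8.729713
Step 2: Project.
Since ||x|| > R, scale = R/||x|| = 2/8.729713 = 0.229103, proj(x) = scale * x
proj(x) = [-1.554716, -0.765273, -0.998614]
Step 3: Dot product.
a^T * proj(x) = 1*(-1.554716) - 4*(-0.765273) - 1*(-0.998614) = 2.505


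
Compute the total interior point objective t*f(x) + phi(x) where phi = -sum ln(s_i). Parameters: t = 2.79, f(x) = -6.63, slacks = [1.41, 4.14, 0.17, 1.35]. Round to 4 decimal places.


Step 1: Compute log-barrier.
ln values: [0.3436, 1.4207, -1.772, 0.3001]
phi = -(0.3436 + 1.4207 - 1.772 + 0.3001) = -0.2924
Step 2: Compute augmented objective.
t*f(x) = 2.79*-6.63 = -18.4977
Total = -18.4977 - 0.2924 = -18.7901


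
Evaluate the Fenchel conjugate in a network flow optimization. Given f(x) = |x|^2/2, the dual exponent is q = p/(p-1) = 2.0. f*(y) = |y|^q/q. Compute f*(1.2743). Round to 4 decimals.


The conjugate exponent q satisfies 1/p + 1/q = 1.
p = 2, so q = 2/(2 - 1) = 2.0
|y|^q = 1.2743^2.0 = 1.6238
f*(1.2743) = 1.6238 / 2.0 = 0.8119


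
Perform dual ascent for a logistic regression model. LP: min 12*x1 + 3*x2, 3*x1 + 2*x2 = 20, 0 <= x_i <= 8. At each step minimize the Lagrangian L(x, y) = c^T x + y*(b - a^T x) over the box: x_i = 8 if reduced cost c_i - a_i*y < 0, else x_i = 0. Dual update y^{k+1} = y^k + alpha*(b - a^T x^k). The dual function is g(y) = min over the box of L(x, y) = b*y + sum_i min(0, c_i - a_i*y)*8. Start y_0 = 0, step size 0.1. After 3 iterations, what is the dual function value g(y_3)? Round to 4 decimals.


Dual ascent for LP: min 12*x1 + 3*x2, 3*x1 + 2*x2 = 20, 0 <= x_i <= 8
Step 1: y^k = 0.0, reduced costs: (12.0, 3.0)
  x^k = (0.0, 0.0), subgradient = b - a^T x = 20.0
  y^{k+1} = 0.0 + 0.1*20.0 = 2.0
Step 2: y^k = 2.0, reduced costs: (6.0, -1.0)
  x^k = (0.0, 8.0), subgradient = b - a^T x = 4.0
  y^{k+1} = 2.0 + 0.1*4.0 = 2.4
Step 3: y^k = 2.4, reduced costs: (4.8, -1.8)
  x^k = (0.0, 8.0), subgradient = b - a^T x = 4.0
  y^{k+1} = 2.4 + 0.1*4.0 = 2.8
Dual objective at y_3 = 2.8: reduced costs (3.6, -2.6), box minimizer x = (0.0, 8.0)
g(y_3) = b*y + (c1 - a1*y)*x1 + (c2 - a2*y)*x2 = 20*2.8 + 3.6*0.0 + (-2.6)*8.0 = 56.0 + 0.0 - 20.8 = 35.2
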